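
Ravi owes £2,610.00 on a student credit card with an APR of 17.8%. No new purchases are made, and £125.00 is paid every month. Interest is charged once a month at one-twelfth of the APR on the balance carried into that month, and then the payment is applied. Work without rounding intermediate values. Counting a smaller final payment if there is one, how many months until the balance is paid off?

Monthly rate r = 17.8%/12 = 1.48333% = 0.0148333.
Recurrence: B ← B·(1+r) − £125.00.
Month 1: interest £38.72; balance after payment £2,523.72.
Month 2: interest £37.44; balance after payment £2,436.15.
Closed form: n = −ln(1 − rB₀/P)/ln(1+r) = −ln(0.69028)/ln(1.01483) ≈ 25.173, so the balance reaches zero during payment 26.

26 months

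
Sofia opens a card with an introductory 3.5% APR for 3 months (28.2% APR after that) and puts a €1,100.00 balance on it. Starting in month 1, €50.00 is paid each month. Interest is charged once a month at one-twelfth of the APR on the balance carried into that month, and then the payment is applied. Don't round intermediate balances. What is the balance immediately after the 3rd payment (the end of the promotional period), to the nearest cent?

€959.22

Promo months 1–3 at r₀ = 3.5%/12 = 0.00291667; months 4+ at r₁ = 28.2%/12 = 0.0235.
After month 3: iterate B ← B·(1+r₀) − €50.00 for 3 months → €959.22.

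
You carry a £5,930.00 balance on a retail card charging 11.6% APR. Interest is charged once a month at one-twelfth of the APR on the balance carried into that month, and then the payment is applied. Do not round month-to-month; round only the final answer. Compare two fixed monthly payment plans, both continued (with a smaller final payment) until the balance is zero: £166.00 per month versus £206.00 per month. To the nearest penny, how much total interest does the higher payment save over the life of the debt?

£326.57

Monthly rate r = 11.6%/12 = 0.966667% = 0.00966667.
At £166.00/mo: n = ⌈−ln(1 − rB₀/P)/ln(1+r)⌉ = 45 payments (last £5.55); total interest = total paid − £5,930.00 = £1,379.55.
At £206.00/mo: 34 payments (last £184.98); total interest £1,052.98.
Interest saved = £1,379.55 − £1,052.98 = £326.57.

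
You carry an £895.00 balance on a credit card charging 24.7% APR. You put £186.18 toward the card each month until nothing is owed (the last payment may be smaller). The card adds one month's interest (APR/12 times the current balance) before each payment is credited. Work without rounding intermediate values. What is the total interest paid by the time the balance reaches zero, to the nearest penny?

£57.29

Monthly rate r = 24.7%/12 = 2.05833% = 0.0205833.
Payoff takes n = ⌈−ln(1 − rB₀/P)/ln(1+r)⌉ = ⌈5.114⌉ = 6 payments; the last is £21.39.
Total paid = 5·£186.18 + £21.39 = £952.29.
Total interest = total paid − principal = £952.29 − £895.00 = £57.29.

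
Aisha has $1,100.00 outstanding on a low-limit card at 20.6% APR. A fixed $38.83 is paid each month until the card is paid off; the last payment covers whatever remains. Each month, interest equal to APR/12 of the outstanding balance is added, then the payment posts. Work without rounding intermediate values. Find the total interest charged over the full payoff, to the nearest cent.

Monthly rate r = 20.6%/12 = 1.71667% = 0.0171667.
Payoff takes n = ⌈−ln(1 − rB₀/P)/ln(1+r)⌉ = ⌈39.136⌉ = 40 payments; the last is $5.31.
Total paid = 39·$38.83 + $5.31 = $1,519.68.
Total interest = total paid − principal = $1,519.68 − $1,100.00 = $419.68.

$419.68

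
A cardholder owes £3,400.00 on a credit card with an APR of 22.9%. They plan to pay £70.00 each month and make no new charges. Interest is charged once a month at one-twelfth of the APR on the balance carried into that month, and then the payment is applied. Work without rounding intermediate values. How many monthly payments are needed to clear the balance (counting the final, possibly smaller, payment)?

139 months

Monthly rate r = 22.9%/12 = 1.90833% = 0.0190833.
Recurrence: B ← B·(1+r) − £70.00.
Month 1: interest £64.88; balance after payment £3,394.88.
Month 2: interest £64.79; balance after payment £3,389.67.
Closed form: n = −ln(1 − rB₀/P)/ln(1+r) = −ln(0.073095)/ln(1.01908) ≈ 138.386, so the balance reaches zero during payment 139.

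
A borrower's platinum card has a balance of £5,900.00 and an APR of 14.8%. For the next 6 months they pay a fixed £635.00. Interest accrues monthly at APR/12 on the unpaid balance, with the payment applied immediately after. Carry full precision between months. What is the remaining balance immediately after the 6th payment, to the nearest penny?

Monthly rate r = 14.8%/12 = 1.23333% = 0.0123333.
Each month: B ← B·(1+r) − £635.00.
Month 1: interest £72.77; balance after payment £5,337.77.
Month 2: interest £65.83; balance after payment £4,768.60.
Month 3: interest £58.81; balance after payment £4,192.41.
Month 4: interest £51.71; balance after payment £3,609.12.
Month 5: interest £44.51; balance after payment £3,018.63.
Month 6: interest £37.23; balance after payment £2,420.86.

£2,420.86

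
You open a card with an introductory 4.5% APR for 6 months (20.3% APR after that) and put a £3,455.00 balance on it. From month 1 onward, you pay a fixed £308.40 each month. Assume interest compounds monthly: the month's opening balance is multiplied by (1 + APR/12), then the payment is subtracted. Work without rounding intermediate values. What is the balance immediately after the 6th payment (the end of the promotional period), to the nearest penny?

£1,665.64

Promo months 1–6 at r₀ = 4.5%/12 = 0.00375; months 7+ at r₁ = 20.3%/12 = 0.0169167.
After month 6: iterate B ← B·(1+r₀) − £308.40 for 6 months → £1,665.64.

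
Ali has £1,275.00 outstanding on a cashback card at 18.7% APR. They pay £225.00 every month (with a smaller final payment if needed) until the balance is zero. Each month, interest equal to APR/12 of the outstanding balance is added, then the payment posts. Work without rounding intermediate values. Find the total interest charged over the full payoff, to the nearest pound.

£70

Monthly rate r = 18.7%/12 = 1.55833% = 0.0155833.
Payoff takes n = ⌈−ln(1 − rB₀/P)/ln(1+r)⌉ = ⌈5.979⌉ = 6 payments; the last is £220.26.
Total paid = 5·£225.00 + £220.26 = £1,345.26.
Total interest = total paid − principal = £1,345.26 − £1,275.00 = £70.26.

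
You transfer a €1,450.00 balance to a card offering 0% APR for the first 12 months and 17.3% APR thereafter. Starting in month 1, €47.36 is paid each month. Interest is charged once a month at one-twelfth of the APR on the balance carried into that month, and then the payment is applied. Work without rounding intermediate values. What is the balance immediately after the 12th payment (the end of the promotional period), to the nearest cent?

€881.68

Promo months 1–12 at r₀ = 0%/12 = 0; months 13+ at r₁ = 17.3%/12 = 0.0144167.
After month 12 (no interest yet): B = €1,450.00 − 12·€47.36 = €881.68.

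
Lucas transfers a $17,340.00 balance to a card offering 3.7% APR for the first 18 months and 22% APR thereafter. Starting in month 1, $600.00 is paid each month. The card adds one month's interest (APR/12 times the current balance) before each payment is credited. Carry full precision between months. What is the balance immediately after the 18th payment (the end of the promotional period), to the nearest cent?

$7,240.25

Promo months 1–18 at r₀ = 3.7%/12 = 0.00308333; months 19+ at r₁ = 22%/12 = 0.0183333.
After month 18: iterate B ← B·(1+r₀) − $600.00 for 18 months → $7,240.25.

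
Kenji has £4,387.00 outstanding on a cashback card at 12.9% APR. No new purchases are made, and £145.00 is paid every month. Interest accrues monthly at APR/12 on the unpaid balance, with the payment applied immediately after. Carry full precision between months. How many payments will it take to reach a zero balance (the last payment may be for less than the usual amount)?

Monthly rate r = 12.9%/12 = 1.075% = 0.01075.
Recurrence: B ← B·(1+r) − £145.00.
Month 1: interest £47.16; balance after payment £4,289.16.
Month 2: interest £46.11; balance after payment £4,190.27.
Closed form: n = −ln(1 − rB₀/P)/ln(1+r) = −ln(0.67476)/ln(1.01075) ≈ 36.792, so the balance reaches zero during payment 37.

37 payments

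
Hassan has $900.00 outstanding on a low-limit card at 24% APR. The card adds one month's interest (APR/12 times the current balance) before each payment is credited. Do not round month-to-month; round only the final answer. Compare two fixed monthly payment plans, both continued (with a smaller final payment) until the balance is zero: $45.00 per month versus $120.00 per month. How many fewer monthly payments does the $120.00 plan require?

Monthly rate r = 24%/12 = 2% = 0.02.
At $45.00/mo: n = ⌈−ln(1 − rB₀/P)/ln(1+r)⌉ = 26 payments (last $35.89); total interest = total paid − $900.00 = $260.89.
At $120.00/mo: 9 payments (last $25.03); total interest $85.03.
Payments saved = 26 − 9 = 17.

17 fewer payments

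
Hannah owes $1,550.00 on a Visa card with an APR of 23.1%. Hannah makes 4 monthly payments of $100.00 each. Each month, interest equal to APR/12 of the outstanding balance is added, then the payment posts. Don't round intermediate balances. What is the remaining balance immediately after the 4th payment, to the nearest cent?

Monthly rate r = 23.1%/12 = 1.925% = 0.01925.
Each month: B ← B·(1+r) − $100.00.
Month 1: interest $29.84; balance after payment $1,479.84.
Month 2: interest $28.49; balance after payment $1,408.32.
Month 3: interest $27.11; balance after payment $1,335.43.
Month 4: interest $25.71; balance after payment $1,261.14.

$1,261.14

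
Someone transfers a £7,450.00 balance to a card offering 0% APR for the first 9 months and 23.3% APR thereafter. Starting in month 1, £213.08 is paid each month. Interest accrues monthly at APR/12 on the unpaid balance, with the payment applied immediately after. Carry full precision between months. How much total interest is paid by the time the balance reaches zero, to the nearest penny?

£2,240.23

Promo months 1–9 at r₀ = 0%/12 = 0; months 10+ at r₁ = 23.3%/12 = 0.0194167.
After month 9 (no interest yet): B = £7,450.00 − 9·£213.08 = £5,532.28.
Then at r₁ with £213.08/mo: n₂ = −ln(1 − r₁·B/P)/ln(1+r₁) ≈ 36.47 → 37 more payments.
Total paid = 45·£213.08 + £101.63 = £9,690.23; interest = £9,690.23 − £7,450.00 = £2,240.23.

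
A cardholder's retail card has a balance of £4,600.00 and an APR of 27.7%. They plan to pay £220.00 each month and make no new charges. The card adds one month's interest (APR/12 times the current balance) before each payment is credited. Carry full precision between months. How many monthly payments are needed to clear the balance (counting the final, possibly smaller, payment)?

29 months

Monthly rate r = 27.7%/12 = 2.30833% = 0.0230833.
Recurrence: B ← B·(1+r) − £220.00.
Month 1: interest £106.18; balance after payment £4,486.18.
Month 2: interest £103.56; balance after payment £4,369.74.
Closed form: n = −ln(1 − rB₀/P)/ln(1+r) = −ln(0.51735)/ln(1.02308) ≈ 28.879, so the balance reaches zero during payment 29.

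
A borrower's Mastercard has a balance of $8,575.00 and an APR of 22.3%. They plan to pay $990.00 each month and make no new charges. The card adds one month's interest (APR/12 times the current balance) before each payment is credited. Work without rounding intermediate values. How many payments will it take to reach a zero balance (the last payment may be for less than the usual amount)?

Monthly rate r = 22.3%/12 = 1.85833% = 0.0185833.
Recurrence: B ← B·(1+r) − $990.00.
Month 1: interest $159.35; balance after payment $7,744.35.
Month 2: interest $143.92; balance after payment $6,898.27.
Closed form: n = −ln(1 − rB₀/P)/ln(1+r) = −ln(0.83904)/ln(1.01858) ≈ 9.531, so the balance reaches zero during payment 10.

10 payments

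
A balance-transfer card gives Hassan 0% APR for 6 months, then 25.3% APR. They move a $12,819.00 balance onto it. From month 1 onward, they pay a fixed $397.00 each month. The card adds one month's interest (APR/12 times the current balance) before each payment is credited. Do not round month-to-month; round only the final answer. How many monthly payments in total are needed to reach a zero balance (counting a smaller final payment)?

45 months

Promo months 1–6 at r₀ = 0%/12 = 0; months 7+ at r₁ = 25.3%/12 = 0.0210833.
After month 6 (no interest yet): B = $12,819.00 − 6·$397.00 = $10,437.00.
Then at r₁ with $397.00/mo: n₂ = −ln(1 − r₁·B/P)/ln(1+r₁) ≈ 38.73 → 39 more payments.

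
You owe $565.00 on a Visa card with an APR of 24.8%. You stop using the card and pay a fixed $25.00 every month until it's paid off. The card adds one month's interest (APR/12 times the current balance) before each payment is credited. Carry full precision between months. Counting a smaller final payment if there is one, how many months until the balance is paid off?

31 months

Monthly rate r = 24.8%/12 = 2.06667% = 0.0206667.
Recurrence: B ← B·(1+r) − $25.00.
Month 1: interest $11.68; balance after payment $551.68.
Month 2: interest $11.40; balance after payment $538.08.
Closed form: n = −ln(1 − rB₀/P)/ln(1+r) = −ln(0.53293)/ln(1.02067) ≈ 30.766, so the balance reaches zero during payment 31.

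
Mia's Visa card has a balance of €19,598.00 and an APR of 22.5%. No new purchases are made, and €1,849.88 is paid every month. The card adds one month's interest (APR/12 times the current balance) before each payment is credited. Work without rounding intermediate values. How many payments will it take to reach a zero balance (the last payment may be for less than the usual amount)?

Monthly rate r = 22.5%/12 = 1.875% = 0.01875.
Recurrence: B ← B·(1+r) − €1,849.88.
Month 1: interest €367.46; balance after payment €18,115.58.
Month 2: interest €339.67; balance after payment €16,605.37.
Closed form: n = −ln(1 − rB₀/P)/ln(1+r) = −ln(0.80136)/ln(1.01875) ≈ 11.921, so the balance reaches zero during payment 12.

12 months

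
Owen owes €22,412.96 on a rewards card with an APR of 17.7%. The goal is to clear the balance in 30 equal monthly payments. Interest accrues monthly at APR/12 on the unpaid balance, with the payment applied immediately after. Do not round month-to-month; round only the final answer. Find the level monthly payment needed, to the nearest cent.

€929.95

Monthly rate r = 17.7%/12 = 1.475% = 0.01475.
Level-payment amortization: P = B₀·r / (1 − (1+r)^(−n)) = 22412.96·0.01475 / (1 − 1.01475^(−30)).
Denominator 1 − (1+r)^(−30) = 0.355492166.
P = 330.591 / 0.355492166 ≈ 929.95.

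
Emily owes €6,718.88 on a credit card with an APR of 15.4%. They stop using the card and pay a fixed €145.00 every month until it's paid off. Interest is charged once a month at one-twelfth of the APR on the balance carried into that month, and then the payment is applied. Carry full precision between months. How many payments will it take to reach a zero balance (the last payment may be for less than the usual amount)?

Monthly rate r = 15.4%/12 = 1.28333% = 0.0128333.
Recurrence: B ← B·(1+r) − €145.00.
Month 1: interest €86.23; balance after payment €6,660.11.
Month 2: interest €85.47; balance after payment €6,600.58.
Closed form: n = −ln(1 − rB₀/P)/ln(1+r) = −ln(0.40534)/ln(1.01283) ≈ 70.816, so the balance reaches zero during payment 71.

71 payments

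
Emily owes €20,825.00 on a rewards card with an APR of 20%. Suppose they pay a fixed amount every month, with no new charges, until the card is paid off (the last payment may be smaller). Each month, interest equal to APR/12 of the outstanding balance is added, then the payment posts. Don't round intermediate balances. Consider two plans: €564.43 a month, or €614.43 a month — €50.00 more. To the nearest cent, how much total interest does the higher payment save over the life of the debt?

€1,654.47

Monthly rate r = 20%/12 = 1.66667% = 0.0166667.
At €564.43/mo: n = ⌈−ln(1 − rB₀/P)/ln(1+r)⌉ = 58 payments (last €415.88); total interest = total paid − €20,825.00 = €11,763.39.
At €614.43/mo: 51 payments (last €212.42); total interest €10,108.92.
Interest saved = €11,763.39 − €10,108.92 = €1,654.47.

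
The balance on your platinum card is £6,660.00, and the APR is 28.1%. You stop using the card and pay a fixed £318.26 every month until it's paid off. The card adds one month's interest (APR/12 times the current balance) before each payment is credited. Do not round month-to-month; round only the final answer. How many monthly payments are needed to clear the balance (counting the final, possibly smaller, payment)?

30 months

Monthly rate r = 28.1%/12 = 2.34167% = 0.0234167.
Recurrence: B ← B·(1+r) − £318.26.
Month 1: interest £155.96; balance after payment £6,497.69.
Month 2: interest £152.15; balance after payment £6,331.59.
Closed form: n = −ln(1 − rB₀/P)/ln(1+r) = −ln(0.50998)/ln(1.02342) ≈ 29.092, so the balance reaches zero during payment 30.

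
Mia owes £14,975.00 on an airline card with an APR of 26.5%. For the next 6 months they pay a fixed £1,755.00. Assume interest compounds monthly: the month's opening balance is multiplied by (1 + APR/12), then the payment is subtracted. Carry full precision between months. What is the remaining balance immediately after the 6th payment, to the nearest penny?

Monthly rate r = 26.5%/12 = 2.20833% = 0.0220833.
Each month: B ← B·(1+r) − £1,755.00.
Month 1: interest £330.70; balance after payment £13,550.70.
Month 2: interest £299.24; balance after payment £12,094.94.
Month 3: interest £267.10; balance after payment £10,607.04.
Month 4: interest £234.24; balance after payment £9,086.28.
Month 5: interest £200.66; balance after payment £7,531.93.
Month 6: interest £166.33; balance after payment £5,943.26.

£5,943.26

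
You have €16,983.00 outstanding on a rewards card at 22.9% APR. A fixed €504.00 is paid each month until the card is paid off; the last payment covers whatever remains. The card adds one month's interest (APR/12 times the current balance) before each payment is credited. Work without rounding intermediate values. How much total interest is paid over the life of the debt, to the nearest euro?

Monthly rate r = 22.9%/12 = 1.90833% = 0.0190833.
Payoff takes n = ⌈−ln(1 − rB₀/P)/ln(1+r)⌉ = ⌈54.494⌉ = 55 payments; the last is €250.25.
Total paid = 54·€504.00 + €250.25 = €27,466.25.
Total interest = total paid − principal = €27,466.25 − €16,983.00 = €10,483.25.

€10,483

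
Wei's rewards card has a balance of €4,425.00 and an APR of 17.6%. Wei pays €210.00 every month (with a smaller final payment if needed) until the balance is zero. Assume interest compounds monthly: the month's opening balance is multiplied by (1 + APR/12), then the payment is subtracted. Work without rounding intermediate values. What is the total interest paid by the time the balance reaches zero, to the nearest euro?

Monthly rate r = 17.6%/12 = 1.46667% = 0.0146667.
Payoff takes n = ⌈−ln(1 − rB₀/P)/ln(1+r)⌉ = ⌈25.390⌉ = 26 payments; the last is €82.29.
Total paid = 25·€210.00 + €82.29 = €5,332.29.
Total interest = total paid − principal = €5,332.29 − €4,425.00 = €907.29.

€907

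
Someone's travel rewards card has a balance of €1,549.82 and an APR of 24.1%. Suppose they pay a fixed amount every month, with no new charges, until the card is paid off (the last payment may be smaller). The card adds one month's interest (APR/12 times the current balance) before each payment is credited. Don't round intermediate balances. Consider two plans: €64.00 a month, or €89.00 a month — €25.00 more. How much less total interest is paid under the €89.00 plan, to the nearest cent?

€217.91

Monthly rate r = 24.1%/12 = 2.00833% = 0.0200833.
At €64.00/mo: n = ⌈−ln(1 − rB₀/P)/ln(1+r)⌉ = 34 payments (last €32.36); total interest = total paid − €1,549.82 = €594.54.
At €89.00/mo: 22 payments (last €57.45); total interest €376.63.
Interest saved = €594.54 − €376.63 = €217.91.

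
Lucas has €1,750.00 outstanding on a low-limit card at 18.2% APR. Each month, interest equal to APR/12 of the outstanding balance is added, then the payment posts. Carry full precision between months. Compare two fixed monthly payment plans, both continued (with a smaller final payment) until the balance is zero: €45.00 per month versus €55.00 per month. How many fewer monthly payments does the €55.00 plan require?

16 fewer payments

Monthly rate r = 18.2%/12 = 1.51667% = 0.0151667.
At €45.00/mo: n = ⌈−ln(1 − rB₀/P)/ln(1+r)⌉ = 60 payments (last €9.12); total interest = total paid − €1,750.00 = €914.12.
At €55.00/mo: 44 payments (last €42.54); total interest €657.54.
Payments saved = 60 − 44 = 16.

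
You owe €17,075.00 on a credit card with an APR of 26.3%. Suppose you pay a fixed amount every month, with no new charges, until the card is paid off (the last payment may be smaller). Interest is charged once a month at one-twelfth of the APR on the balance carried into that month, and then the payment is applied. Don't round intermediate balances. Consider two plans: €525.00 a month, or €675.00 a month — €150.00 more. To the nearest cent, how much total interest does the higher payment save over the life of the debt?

Monthly rate r = 26.3%/12 = 2.19167% = 0.0219167.
At €525.00/mo: n = ⌈−ln(1 − rB₀/P)/ln(1+r)⌉ = 58 payments (last €288.76); total interest = total paid − €17,075.00 = €13,138.76.
At €675.00/mo: 38 payments (last €194.50); total interest €8,094.50.
Interest saved = €13,138.76 − €8,094.50 = €5,044.26.

€5,044.26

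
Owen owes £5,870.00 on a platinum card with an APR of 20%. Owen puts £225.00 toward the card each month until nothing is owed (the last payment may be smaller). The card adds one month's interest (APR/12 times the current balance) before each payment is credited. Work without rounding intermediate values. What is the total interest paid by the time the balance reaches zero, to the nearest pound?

Monthly rate r = 20%/12 = 1.66667% = 0.0166667.
Payoff takes n = ⌈−ln(1 − rB₀/P)/ln(1+r)⌉ = ⌈34.521⌉ = 35 payments; the last is £117.60.
Total paid = 34·£225.00 + £117.60 = £7,767.60.
Total interest = total paid − principal = £7,767.60 − £5,870.00 = £1,897.60.

£1,898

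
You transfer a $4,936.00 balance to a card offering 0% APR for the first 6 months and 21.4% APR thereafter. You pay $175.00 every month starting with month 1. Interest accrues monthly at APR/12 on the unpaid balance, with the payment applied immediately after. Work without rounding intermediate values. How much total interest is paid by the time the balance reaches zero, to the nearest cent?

$1,105.97

Promo months 1–6 at r₀ = 0%/12 = 0; months 7+ at r₁ = 21.4%/12 = 0.0178333.
After month 6 (no interest yet): B = $4,936.00 − 6·$175.00 = $3,886.00.
Then at r₁ with $175.00/mo: n₂ = −ln(1 − r₁·B/P)/ln(1+r₁) ≈ 28.52 → 29 more payments.
Total paid = 34·$175.00 + $91.97 = $6,041.97; interest = $6,041.97 − $4,936.00 = $1,105.97.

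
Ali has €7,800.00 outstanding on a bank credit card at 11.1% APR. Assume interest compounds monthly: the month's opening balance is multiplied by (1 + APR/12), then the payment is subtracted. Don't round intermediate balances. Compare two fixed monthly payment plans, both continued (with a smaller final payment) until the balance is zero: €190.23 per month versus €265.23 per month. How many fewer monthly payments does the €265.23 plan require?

17 fewer payments

Monthly rate r = 11.1%/12 = 0.925% = 0.00925.
At €190.23/mo: n = ⌈−ln(1 − rB₀/P)/ln(1+r)⌉ = 52 payments (last €150.76); total interest = total paid − €7,800.00 = €2,052.49.
At €265.23/mo: 35 payments (last €128.16); total interest €1,345.98.
Payments saved = 52 − 35 = 17.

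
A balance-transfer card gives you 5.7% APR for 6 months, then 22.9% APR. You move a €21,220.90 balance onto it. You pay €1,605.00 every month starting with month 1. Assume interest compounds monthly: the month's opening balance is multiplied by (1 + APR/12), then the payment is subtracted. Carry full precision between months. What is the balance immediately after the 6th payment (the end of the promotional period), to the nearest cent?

€12,087.84

Promo months 1–6 at r₀ = 5.7%/12 = 0.00475; months 7+ at r₁ = 22.9%/12 = 0.0190833.
After month 6: iterate B ← B·(1+r₀) − €1,605.00 for 6 months → €12,087.84.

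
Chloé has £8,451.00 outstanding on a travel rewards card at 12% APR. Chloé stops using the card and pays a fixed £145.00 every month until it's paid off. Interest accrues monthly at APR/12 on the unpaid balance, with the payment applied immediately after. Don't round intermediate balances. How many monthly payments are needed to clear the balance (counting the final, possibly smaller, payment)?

Monthly rate r = 12%/12 = 1% = 0.01.
Recurrence: B ← B·(1+r) − £145.00.
Month 1: interest £84.51; balance after payment £8,390.51.
Month 2: interest £83.91; balance after payment £8,329.42.
Closed form: n = −ln(1 − rB₀/P)/ln(1+r) = −ln(0.41717)/ln(1.01) ≈ 87.862, so the balance reaches zero during payment 88.

88 payments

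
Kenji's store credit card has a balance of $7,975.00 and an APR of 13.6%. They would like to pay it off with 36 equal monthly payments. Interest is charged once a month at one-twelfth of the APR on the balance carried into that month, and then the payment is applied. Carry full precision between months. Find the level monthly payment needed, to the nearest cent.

$271.02

Monthly rate r = 13.6%/12 = 1.13333% = 0.0113333.
Level-payment amortization: P = B₀·r / (1 − (1+r)^(−n)) = 7975.00·0.0113333 / (1 − 1.01133^(−36)).
Denominator 1 − (1+r)^(−36) = 0.333493456.
P = 90.3833 / 0.333493456 ≈ 271.02.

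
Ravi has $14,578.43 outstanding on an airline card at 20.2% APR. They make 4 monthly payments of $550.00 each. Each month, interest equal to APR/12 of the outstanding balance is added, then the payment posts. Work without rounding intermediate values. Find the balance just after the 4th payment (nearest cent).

Monthly rate r = 20.2%/12 = 1.68333% = 0.0168333.
Each month: B ← B·(1+r) − $550.00.
Month 1: interest $245.40; balance after payment $14,273.83.
Month 2: interest $240.28; balance after payment $13,964.11.
Month 3: interest $235.06; balance after payment $13,649.17.
Month 4: interest $229.76; balance after payment $13,328.93.

$13,328.93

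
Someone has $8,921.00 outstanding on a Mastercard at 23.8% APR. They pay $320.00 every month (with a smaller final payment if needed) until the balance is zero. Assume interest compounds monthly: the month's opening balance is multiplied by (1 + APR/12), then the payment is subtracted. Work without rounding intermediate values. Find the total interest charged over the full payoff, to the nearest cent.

$4,195.79

Monthly rate r = 23.8%/12 = 1.98333% = 0.0198333.
Payoff takes n = ⌈−ln(1 − rB₀/P)/ln(1+r)⌉ = ⌈40.990⌉ = 41 payments; the last is $316.79.
Total paid = 40·$320.00 + $316.79 = $13,116.79.
Total interest = total paid − principal = $13,116.79 − $8,921.00 = $4,195.79.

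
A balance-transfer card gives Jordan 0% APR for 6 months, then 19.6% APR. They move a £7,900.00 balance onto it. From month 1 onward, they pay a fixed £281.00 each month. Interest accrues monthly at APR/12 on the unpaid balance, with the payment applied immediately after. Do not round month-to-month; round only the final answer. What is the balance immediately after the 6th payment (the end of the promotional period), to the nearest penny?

£6,214.00

Promo months 1–6 at r₀ = 0%/12 = 0; months 7+ at r₁ = 19.6%/12 = 0.0163333.
After month 6 (no interest yet): B = £7,900.00 − 6·£281.00 = £6,214.00.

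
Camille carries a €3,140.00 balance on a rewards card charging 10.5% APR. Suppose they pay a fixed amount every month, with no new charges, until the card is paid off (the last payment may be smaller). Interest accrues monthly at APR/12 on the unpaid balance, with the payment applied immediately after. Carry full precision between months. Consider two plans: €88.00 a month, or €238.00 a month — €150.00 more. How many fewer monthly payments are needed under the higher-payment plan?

Monthly rate r = 10.5%/12 = 0.875% = 0.00875.
At €88.00/mo: n = ⌈−ln(1 − rB₀/P)/ln(1+r)⌉ = 43 payments (last €84.65); total interest = total paid − €3,140.00 = €640.65.
At €238.00/mo: 15 payments (last €19.18); total interest €211.18.
Payments saved = 43 − 15 = 28.

28 fewer payments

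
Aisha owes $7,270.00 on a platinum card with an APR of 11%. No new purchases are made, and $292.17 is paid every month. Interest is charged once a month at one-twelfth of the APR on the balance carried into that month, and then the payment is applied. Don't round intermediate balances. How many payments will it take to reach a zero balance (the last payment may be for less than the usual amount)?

Monthly rate r = 11%/12 = 0.916667% = 0.00916667.
Recurrence: B ← B·(1+r) − $292.17.
Month 1: interest $66.64; balance after payment $7,044.47.
Month 2: interest $64.57; balance after payment $6,816.88.
Closed form: n = −ln(1 − rB₀/P)/ln(1+r) = −ln(0.77191)/ln(1.00917) ≈ 28.372, so the balance reaches zero during payment 29.

29 months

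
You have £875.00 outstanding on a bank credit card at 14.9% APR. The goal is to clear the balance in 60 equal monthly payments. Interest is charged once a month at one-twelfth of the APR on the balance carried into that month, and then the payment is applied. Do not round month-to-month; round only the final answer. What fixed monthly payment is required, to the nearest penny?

Monthly rate r = 14.9%/12 = 1.24167% = 0.0124167.
Level-payment amortization: P = B₀·r / (1 − (1+r)^(−n)) = 875.00·0.0124167 / (1 − 1.01242^(−60)).
Denominator 1 − (1+r)^(−60) = 0.523082961.
P = 10.8646 / 0.523082961 ≈ 20.77.

£20.77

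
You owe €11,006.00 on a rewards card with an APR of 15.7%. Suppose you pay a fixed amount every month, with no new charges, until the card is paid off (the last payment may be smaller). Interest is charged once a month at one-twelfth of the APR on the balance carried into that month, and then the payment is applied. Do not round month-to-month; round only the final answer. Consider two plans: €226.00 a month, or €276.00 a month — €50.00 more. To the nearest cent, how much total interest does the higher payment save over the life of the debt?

€1,964.66

Monthly rate r = 15.7%/12 = 1.30833% = 0.0130833.
At €226.00/mo: n = ⌈−ln(1 − rB₀/P)/ln(1+r)⌉ = 78 payments (last €223.84); total interest = total paid − €11,006.00 = €6,619.84.
At €276.00/mo: 57 payments (last €205.18); total interest €4,655.18.
Interest saved = €6,619.84 − €4,655.18 = €1,964.66.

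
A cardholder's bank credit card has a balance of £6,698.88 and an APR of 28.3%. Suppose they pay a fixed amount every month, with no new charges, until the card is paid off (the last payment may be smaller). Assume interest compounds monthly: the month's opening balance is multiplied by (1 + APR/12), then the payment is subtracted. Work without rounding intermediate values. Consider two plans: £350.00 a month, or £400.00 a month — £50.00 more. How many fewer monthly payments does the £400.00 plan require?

Monthly rate r = 28.3%/12 = 2.35833% = 0.0235833.
At £350.00/mo: n = ⌈−ln(1 − rB₀/P)/ln(1+r)⌉ = 26 payments (last £265.10); total interest = total paid − £6,698.88 = £2,316.22.
At £400.00/mo: 22 payments (last £223.41); total interest £1,924.53.
Payments saved = 26 − 22 = 4.

4 fewer payments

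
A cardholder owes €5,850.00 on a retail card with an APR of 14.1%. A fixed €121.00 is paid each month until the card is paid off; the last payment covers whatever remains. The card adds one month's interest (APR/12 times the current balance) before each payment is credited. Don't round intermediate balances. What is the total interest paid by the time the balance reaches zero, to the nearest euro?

Monthly rate r = 14.1%/12 = 1.175% = 0.01175.
Payoff takes n = ⌈−ln(1 − rB₀/P)/ln(1+r)⌉ = ⌈71.867⌉ = 72 payments; the last is €104.95.
Total paid = 71·€121.00 + €104.95 = €8,695.95.
Total interest = total paid − principal = €8,695.95 − €5,850.00 = €2,845.95.

€2,846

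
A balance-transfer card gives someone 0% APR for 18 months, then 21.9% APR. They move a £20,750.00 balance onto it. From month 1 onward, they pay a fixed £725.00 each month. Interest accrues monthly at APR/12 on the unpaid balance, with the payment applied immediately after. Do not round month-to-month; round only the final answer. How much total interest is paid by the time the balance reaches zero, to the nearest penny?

Promo months 1–18 at r₀ = 0%/12 = 0; months 19+ at r₁ = 21.9%/12 = 0.01825.
After month 18 (no interest yet): B = £20,750.00 − 18·£725.00 = £7,700.00.
Then at r₁ with £725.00/mo: n₂ = −ln(1 − r₁·B/P)/ln(1+r₁) ≈ 11.91 → 12 more payments.
Total paid = 29·£725.00 + £662.66 = £21,687.66; interest = £21,687.66 − £20,750.00 = £937.66.

£937.66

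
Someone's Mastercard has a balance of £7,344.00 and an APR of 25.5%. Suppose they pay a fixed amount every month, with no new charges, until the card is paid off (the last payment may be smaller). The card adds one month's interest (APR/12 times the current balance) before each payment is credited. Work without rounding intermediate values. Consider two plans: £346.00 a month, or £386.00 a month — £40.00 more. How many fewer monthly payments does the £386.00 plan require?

4 fewer payments

Monthly rate r = 25.5%/12 = 2.125% = 0.02125.
At £346.00/mo: n = ⌈−ln(1 − rB₀/P)/ln(1+r)⌉ = 29 payments (last £181.32); total interest = total paid − £7,344.00 = £2,525.32.
At £386.00/mo: 25 payments (last £246.23); total interest £2,166.23.
Payments saved = 29 − 25 = 4.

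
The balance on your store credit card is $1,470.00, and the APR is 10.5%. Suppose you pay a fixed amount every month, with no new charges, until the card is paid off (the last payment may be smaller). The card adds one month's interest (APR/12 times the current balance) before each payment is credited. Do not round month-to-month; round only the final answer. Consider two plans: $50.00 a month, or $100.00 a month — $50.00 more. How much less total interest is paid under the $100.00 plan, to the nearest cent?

Monthly rate r = 10.5%/12 = 0.875% = 0.00875.
At $50.00/mo: n = ⌈−ln(1 − rB₀/P)/ln(1+r)⌉ = 35 payments (last $6.85); total interest = total paid − $1,470.00 = $236.85.
At $100.00/mo: 16 payments (last $80.46); total interest $110.46.
Interest saved = $236.85 − $110.46 = $126.39.

$126.39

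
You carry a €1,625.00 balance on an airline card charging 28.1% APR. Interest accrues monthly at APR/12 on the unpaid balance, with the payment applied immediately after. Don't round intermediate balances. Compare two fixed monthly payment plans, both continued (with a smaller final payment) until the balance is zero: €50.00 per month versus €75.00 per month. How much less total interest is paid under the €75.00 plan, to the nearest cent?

€798.03

Monthly rate r = 28.1%/12 = 2.34167% = 0.0234167.
At €50.00/mo: n = ⌈−ln(1 − rB₀/P)/ln(1+r)⌉ = 62 payments (last €42.24); total interest = total paid − €1,625.00 = €1,467.24.
At €75.00/mo: 31 payments (last €44.21); total interest €669.21.
Interest saved = €1,467.24 − €669.21 = €798.03.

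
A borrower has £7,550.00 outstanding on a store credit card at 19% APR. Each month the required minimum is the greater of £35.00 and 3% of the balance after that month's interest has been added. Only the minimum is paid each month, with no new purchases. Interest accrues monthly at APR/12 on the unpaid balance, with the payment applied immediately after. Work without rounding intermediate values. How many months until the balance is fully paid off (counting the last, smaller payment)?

175 months

Monthly rate r = 19%/12 = 1.58333% = 0.0158333.
While 3% of the post-interest balance exceeds £35.00, each month B ← (B·(1+r))·(1 − 0.03), i.e. B shrinks by the factor (1+r)·0.97 = 0.98536.
This holds for months 1–128. Entering month 129 the balance is £1,142.89; 3% of the post-interest balance is now below £35.00, so the flat £35.00 minimum applies from here.
From month 129 a fixed £35.00 at rate r clears £1,142.89 in 47 more payments. Total: 128 + 47 = 175 months.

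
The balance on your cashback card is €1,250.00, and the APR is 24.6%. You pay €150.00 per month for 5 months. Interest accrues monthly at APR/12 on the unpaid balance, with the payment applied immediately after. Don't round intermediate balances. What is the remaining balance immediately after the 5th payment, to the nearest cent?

Monthly rate r = 24.6%/12 = 2.05% = 0.0205.
Each month: B ← B·(1+r) − €150.00.
Month 1: interest €25.62; balance after payment €1,125.62.
Month 2: interest €23.08; balance after payment €998.70.
Month 3: interest €20.47; balance after payment €869.17.
Month 4: interest €17.82; balance after payment €736.99.
Month 5: interest €15.11; balance after payment €602.10.

€602.10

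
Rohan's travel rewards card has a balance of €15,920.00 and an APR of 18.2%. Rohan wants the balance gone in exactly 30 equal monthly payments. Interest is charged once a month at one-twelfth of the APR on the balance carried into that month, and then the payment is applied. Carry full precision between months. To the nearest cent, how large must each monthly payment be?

Monthly rate r = 18.2%/12 = 1.51667% = 0.0151667.
Level-payment amortization: P = B₀·r / (1 − (1+r)^(−n)) = 15920.00·0.0151667 / (1 − 1.01517^(−30)).
Denominator 1 − (1+r)^(−30) = 0.363381102.
P = 241.453 / 0.363381102 ≈ 664.46.

€664.46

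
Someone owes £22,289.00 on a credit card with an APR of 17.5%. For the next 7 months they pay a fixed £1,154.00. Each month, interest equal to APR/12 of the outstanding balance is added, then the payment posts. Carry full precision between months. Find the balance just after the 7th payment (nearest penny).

£16,226.21

Monthly rate r = 17.5%/12 = 1.45833% = 0.0145833.
Each month: B ← B·(1+r) − £1,154.00.
Month 1: interest £325.05; balance after payment £21,460.05.
Month 2: interest £312.96; balance after payment £20,619.01.
Month 3: interest £300.69; balance after payment £19,765.70.
Month 4: interest £288.25; balance after payment £18,899.95.
Month 5: interest £275.62; balance after payment £18,021.57.
Month 6: interest £262.81; balance after payment £17,130.39.
Month 7: interest £249.82; balance after payment £16,226.21.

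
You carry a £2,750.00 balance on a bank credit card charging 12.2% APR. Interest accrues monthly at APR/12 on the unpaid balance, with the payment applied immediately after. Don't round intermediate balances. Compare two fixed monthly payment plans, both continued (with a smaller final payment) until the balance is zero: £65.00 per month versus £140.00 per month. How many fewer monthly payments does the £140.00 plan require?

Monthly rate r = 12.2%/12 = 1.01667% = 0.0101667.
At £65.00/mo: n = ⌈−ln(1 − rB₀/P)/ln(1+r)⌉ = 56 payments (last £38.64); total interest = total paid − £2,750.00 = £863.64.
At £140.00/mo: 23 payments (last £3.26); total interest £333.26.
Payments saved = 56 − 23 = 33.

33 fewer payments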